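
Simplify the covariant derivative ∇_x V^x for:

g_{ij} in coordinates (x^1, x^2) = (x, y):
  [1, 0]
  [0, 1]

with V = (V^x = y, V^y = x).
All Christoffel symbols are zero.
∇_x V^x = ∂_x V^x + Γ^x_{x j} V^j
  = (0) + (0)(y) + (0)(x)
  = 0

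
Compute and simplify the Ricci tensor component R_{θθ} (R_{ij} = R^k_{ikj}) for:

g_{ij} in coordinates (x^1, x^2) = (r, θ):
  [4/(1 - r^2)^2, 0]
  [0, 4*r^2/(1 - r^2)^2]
Non-zero Christoffel symbols (Γ^k_{ij} = Γ^k_{ji}):
Γ^r_{r r} = 2*r/(1 - r^2)
Γ^r_{θ θ} = (r^3 + r)/(r^2 - 1)
Γ^θ_{r θ} = (-r^2 - 1)/(r^3 - r)
R^r_{θ r θ} = ∂_r Γ^r_{θ θ} - ∂_θ Γ^r_{θ r} + Γ^r_{r m} Γ^m_{θ θ} - Γ^r_{θ m} Γ^m_{θ r}
  = ((r^4 - 4*r^2 - 1)/(r^2 - 1)^2) - (0) + (-2*r^2*(r^2 + 1)/(r^2 - 1)^2) - (-(r^2 + 1)^2/(r^2 - 1)^2) = -4*r^2/(r^2 - 1)^2
R^θ_{θ θ θ} = 0 (a repeated index in an antisymmetric pair)
R_{θθ} = R^r_{θ r θ} + R^θ_{θ θ θ} = (-4*r^2/(r^2 - 1)^2) + (0) = -4*r^2/(r^2 - 1)^2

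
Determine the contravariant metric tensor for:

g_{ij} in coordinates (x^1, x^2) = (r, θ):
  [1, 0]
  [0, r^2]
The metric is diagonal, so g^{ij} is diagonal with entries 1/g_{ii}: diag(1, 1/(r^2)).
g^{ij}:
  [1, 0]
  [0, 1/r^2]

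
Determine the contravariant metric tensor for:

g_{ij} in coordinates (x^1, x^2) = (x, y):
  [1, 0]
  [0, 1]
The metric is diagonal, so g^{ij} is diagonal with entries 1/g_{ii}: diag(1, 1).
g^{ij}:
  [1, 0]
  [0, 1]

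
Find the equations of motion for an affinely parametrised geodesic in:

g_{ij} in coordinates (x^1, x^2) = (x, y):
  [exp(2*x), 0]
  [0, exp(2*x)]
Geodesic equation: d^2x^k/dλ^2 + Γ^k_{ij} (dx^i/dλ)(dx^j/dλ) = 0.
Non-zero Christoffel symbols:
Γ^x_{x x} = 1
Γ^x_{y y} = -1
Γ^y_{x y} = 1
Substituting (the symmetric pair Γ^k_{ij}, Γ^k_{ji} combines into a factor 2):
d^2x/dλ^2 + (dx/dλ)^2 - (dy/dλ)^2 = 0
d^2y/dλ^2 + 2 (dx/dλ)(dy/dλ) = 0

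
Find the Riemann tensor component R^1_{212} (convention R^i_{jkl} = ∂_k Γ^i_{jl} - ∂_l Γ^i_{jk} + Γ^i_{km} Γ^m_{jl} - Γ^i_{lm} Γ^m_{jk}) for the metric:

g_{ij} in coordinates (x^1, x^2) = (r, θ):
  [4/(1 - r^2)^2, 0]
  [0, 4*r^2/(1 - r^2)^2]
Non-zero Christoffel symbols (Γ^k_{ij} = Γ^k_{ji}):
Γ^r_{r r} = 2*r/(1 - r^2)
Γ^r_{θ θ} = (r^3 + r)/(r^2 - 1)
Γ^θ_{r θ} = (-r^2 - 1)/(r^3 - r)
R^r_{θ r θ} = ∂_r Γ^r_{θ θ} - ∂_θ Γ^r_{θ r} + Γ^r_{r m} Γ^m_{θ θ} - Γ^r_{θ m} Γ^m_{θ r}
  = ((r^4 - 4*r^2 - 1)/(r^2 - 1)^2) - (0) + (-2*r^2*(r^2 + 1)/(r^2 - 1)^2) - (-(r^2 + 1)^2/(r^2 - 1)^2) = -4*r^2/(r^2 - 1)^2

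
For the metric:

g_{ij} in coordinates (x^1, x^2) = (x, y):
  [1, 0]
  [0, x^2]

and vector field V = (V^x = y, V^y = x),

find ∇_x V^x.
Non-zero Christoffel symbols:
Γ^x_{y y} = -x
Γ^y_{x y} = 1/x
∇_x V^x = ∂_x V^x + Γ^x_{x j} V^j
  = (0) + (0)(y) + (0)(x)
  = 0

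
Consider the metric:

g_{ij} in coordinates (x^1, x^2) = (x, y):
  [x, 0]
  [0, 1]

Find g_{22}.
With x^1 = x, x^2 = y, g_{22} = g_{yy} is the row-2, column-2 entry of the matrix.
g_{22} = 1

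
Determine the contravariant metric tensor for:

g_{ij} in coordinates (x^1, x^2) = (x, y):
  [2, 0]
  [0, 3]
The metric is diagonal, so g^{ij} is diagonal with entries 1/g_{ii}: diag(1/2, 1/3).
g^{ij}:
  [1/2, 0]
  [0, 1/3]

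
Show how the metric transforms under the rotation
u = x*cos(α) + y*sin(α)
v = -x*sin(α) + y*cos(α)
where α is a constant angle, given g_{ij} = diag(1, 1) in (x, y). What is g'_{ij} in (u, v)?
Invert the transformation: x = u*cos(α) - v*sin(α), y = u*sin(α) + v*cos(α)
g'_{ij} = (∂x^k/∂x'^i)(∂x^l/∂x'^j) g_{kl}; with g_{kl} = δ_{kl} this is Σ_k (∂x^k/∂x'^i)(∂x^k/∂x'^j).
Jacobian: ∂x/∂u = cos(α), ∂x/∂v = -sin(α), ∂y/∂u = sin(α), ∂y/∂v = cos(α)
g'_{uu} = (cos(α))(cos(α)) + (sin(α))(sin(α)) = 1
g'_{uv} = (cos(α))(-sin(α)) + (sin(α))(cos(α)) = 0
g'_{vv} = (-sin(α))(-sin(α)) + (cos(α))(cos(α)) = 1
g'_{ij} = diag(1, 1)
The Euclidean metric is invariant under rotations.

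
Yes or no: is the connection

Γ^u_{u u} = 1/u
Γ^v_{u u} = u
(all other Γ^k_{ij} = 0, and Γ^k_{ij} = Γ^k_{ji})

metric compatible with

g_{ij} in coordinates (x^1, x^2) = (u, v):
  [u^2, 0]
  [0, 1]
Using ∇_k g_{ij} = ∂_k g_{ij} - Γ^m_{ki} g_{mj} - Γ^m_{kj} g_{im}:
∇_u g_{uv} = (0) - (u) - (0) = -u ≠ 0
So the connection is not metric compatible (it is not the Levi-Civita connection).
No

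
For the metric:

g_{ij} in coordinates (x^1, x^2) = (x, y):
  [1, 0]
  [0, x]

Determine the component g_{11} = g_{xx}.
With x^1 = x, x^2 = y, g_{11} = g_{xx} is the row-1, column-1 entry of the matrix.
g_{11} = 1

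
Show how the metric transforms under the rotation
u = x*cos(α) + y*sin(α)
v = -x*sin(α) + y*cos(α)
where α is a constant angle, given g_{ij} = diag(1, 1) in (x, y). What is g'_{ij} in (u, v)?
Invert the transformation: x = u*cos(α) - v*sin(α), y = u*sin(α) + v*cos(α)
g'_{ij} = (∂x^k/∂x'^i)(∂x^l/∂x'^j) g_{kl}; with g_{kl} = δ_{kl} this is Σ_k (∂x^k/∂x'^i)(∂x^k/∂x'^j).
Jacobian: ∂x/∂u = cos(α), ∂x/∂v = -sin(α), ∂y/∂u = sin(α), ∂y/∂v = cos(α)
g'_{uu} = (cos(α))(cos(α)) + (sin(α))(sin(α)) = 1
g'_{uv} = (cos(α))(-sin(α)) + (sin(α))(cos(α)) = 0
g'_{vv} = (-sin(α))(-sin(α)) + (cos(α))(cos(α)) = 1
g'_{ij} = diag(1, 1)
The Euclidean metric is invariant under rotations.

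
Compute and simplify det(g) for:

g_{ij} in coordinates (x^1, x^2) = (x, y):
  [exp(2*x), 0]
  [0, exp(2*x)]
For a 2×2 metric: det(g) = g_{11}·g_{22} - g_{12}·g_{21}
= (exp(2*x))·(exp(2*x)) - (0)·(0)
= exp(4*x) - 0
det(g) = exp(4*x)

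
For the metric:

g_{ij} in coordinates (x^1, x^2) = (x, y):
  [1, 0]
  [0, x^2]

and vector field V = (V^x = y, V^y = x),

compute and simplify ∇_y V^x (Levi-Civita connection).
Non-zero Christoffel symbols:
Γ^x_{y y} = -x
Γ^y_{x y} = 1/x
∇_y V^x = ∂_y V^x + Γ^x_{y j} V^j
  = (1) + (0)(y) + (-x)(x)
  = 1 - x^2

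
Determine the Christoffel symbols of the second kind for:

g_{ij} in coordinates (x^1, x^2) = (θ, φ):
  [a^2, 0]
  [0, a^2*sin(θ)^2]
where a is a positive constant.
Using Γ^k_{ij} = (1/2) g^{km} (∂_i g_{mj} + ∂_j g_{mi} - ∂_m g_{ij}); the metric is diagonal, so only the m = k term contributes.
Non-zero symbols (using the symmetry Γ^k_{ij} = Γ^k_{ji}):
Γ^θ_{φ φ} = (1/2) g^{θθ} (∂_φ g_{θφ} + ∂_φ g_{θφ} - ∂_θ g_{φφ}) = (1/2)(1/a^2)((0) + (0) - (a^2*sin(2*θ))) = -sin(2*θ)/2
Γ^φ_{θ φ} = (1/2) g^{φφ} (∂_θ g_{φφ} + ∂_φ g_{φθ} - ∂_φ g_{θφ}) = (1/2)(1/(a^2*sin(θ)^2))((a^2*sin(2*θ)) + (0) - (0)) = 1/tan(θ)
All other Christoffel symbols are zero.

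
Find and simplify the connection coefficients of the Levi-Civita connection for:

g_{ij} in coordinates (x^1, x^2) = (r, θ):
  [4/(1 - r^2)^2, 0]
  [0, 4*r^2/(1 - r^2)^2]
Using Γ^k_{ij} = (1/2) g^{km} (∂_i g_{mj} + ∂_j g_{mi} - ∂_m g_{ij}); the metric is diagonal, so only the m = k term contributes.
Non-zero symbols (using the symmetry Γ^k_{ij} = Γ^k_{ji}):
Γ^r_{r r} = (1/2) g^{rr} (∂_r g_{rr} + ∂_r g_{rr} - ∂_r g_{rr}) = (1/2)((1 - r^2)^2/4)((16*r/(1 - r^2)^3) + (16*r/(1 - r^2)^3) - (16*r/(1 - r^2)^3)) = 2*r/(1 - r^2)
Γ^r_{θ θ} = (1/2) g^{rr} (∂_θ g_{rθ} + ∂_θ g_{rθ} - ∂_r g_{θθ}) = (1/2)((1 - r^2)^2/4)((0) + (0) - (-8*(r^3 + r)/(r^2 - 1)^3)) = (r^3 + r)/(r^2 - 1)
Γ^θ_{r θ} = (1/2) g^{θθ} (∂_r g_{θθ} + ∂_θ g_{θr} - ∂_θ g_{rθ}) = (1/2)((1 - r^2)^2/(4*r^2))((-8*(r^3 + r)/(r^2 - 1)^3) + (0) - (0)) = (-r^2 - 1)/(r^3 - r)
All other Christoffel symbols are zero.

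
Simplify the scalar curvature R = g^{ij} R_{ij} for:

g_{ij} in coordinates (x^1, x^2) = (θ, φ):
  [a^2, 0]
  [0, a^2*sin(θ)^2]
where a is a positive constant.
Non-zero Christoffel symbols (Γ^k_{ij} = Γ^k_{ji}):
Γ^θ_{φ φ} = -sin(2*θ)/2
Γ^φ_{θ φ} = 1/tan(θ)
Ricci tensor (R_{ij} = R^k_{ikj}): R_{θθ} = 1, R_{θφ} = 0, R_{φφ} = sin(θ)^2
Inverse metric: g^{θθ} = 1/a^2, g^{φφ} = 1/(a^2*sin(θ)^2)
R = g^{ij} R_{ij} = (1/a^2)(1) + (1/(a^2*sin(θ)^2))(sin(θ)^2) = 2/a^2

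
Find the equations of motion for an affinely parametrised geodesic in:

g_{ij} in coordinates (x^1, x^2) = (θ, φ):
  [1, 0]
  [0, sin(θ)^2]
Geodesic equation: d^2x^k/dλ^2 + Γ^k_{ij} (dx^i/dλ)(dx^j/dλ) = 0.
Non-zero Christoffel symbols:
Γ^θ_{φ φ} = -sin(2*θ)/2
Γ^φ_{θ φ} = 1/tan(θ)
Substituting (the symmetric pair Γ^k_{ij}, Γ^k_{ji} combines into a factor 2):
d^2θ/dλ^2 - (sin(2*θ)/2) (dφ/dλ)^2 = 0
d^2φ/dλ^2 + (2/tan(θ)) (dθ/dλ)(dφ/dλ) = 0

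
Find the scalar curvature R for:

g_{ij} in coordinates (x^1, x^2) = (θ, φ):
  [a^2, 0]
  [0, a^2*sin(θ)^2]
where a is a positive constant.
Non-zero Christoffel symbols (Γ^k_{ij} = Γ^k_{ji}):
Γ^θ_{φ φ} = -sin(2*θ)/2
Γ^φ_{θ φ} = 1/tan(θ)
Ricci tensor (R_{ij} = R^k_{ikj}): R_{θθ} = 1, R_{θφ} = 0, R_{φφ} = sin(θ)^2
Inverse metric: g^{θθ} = 1/a^2, g^{φφ} = 1/(a^2*sin(θ)^2)
R = g^{ij} R_{ij} = (1/a^2)(1) + (1/(a^2*sin(θ)^2))(sin(θ)^2) = 2/a^2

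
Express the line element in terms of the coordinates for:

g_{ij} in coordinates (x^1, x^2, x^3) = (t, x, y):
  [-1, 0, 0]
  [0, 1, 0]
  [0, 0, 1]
ds^2 = g_{ij} dx^i dx^j; only the non-zero components contribute.
ds^2 = -dt^2 + dx^2 + dy^2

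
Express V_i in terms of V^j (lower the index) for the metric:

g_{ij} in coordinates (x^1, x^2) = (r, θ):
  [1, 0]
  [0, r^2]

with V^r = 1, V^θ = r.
V_i = g_{ij} V^j:
V_r = (1)(1) + (0)(r) = 1
V_θ = (0)(1) + (r^2)(r) = r^3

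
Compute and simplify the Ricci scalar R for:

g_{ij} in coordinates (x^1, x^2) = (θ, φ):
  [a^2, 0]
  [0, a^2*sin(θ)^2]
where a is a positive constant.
Non-zero Christoffel symbols (Γ^k_{ij} = Γ^k_{ji}):
Γ^θ_{φ φ} = -sin(2*θ)/2
Γ^φ_{θ φ} = 1/tan(θ)
Ricci tensor (R_{ij} = R^k_{ikj}): R_{θθ} = 1, R_{θφ} = 0, R_{φφ} = sin(θ)^2
Inverse metric: g^{θθ} = 1/a^2, g^{φφ} = 1/(a^2*sin(θ)^2)
R = g^{ij} R_{ij} = (1/a^2)(1) + (1/(a^2*sin(θ)^2))(sin(θ)^2) = 2/a^2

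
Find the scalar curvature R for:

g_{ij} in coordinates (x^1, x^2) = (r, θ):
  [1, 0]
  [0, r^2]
Non-zero Christoffel symbols (Γ^k_{ij} = Γ^k_{ji}):
Γ^r_{θ θ} = -r
Γ^θ_{r θ} = 1/r
Ricci tensor (R_{ij} = R^k_{ikj}): R_{rr} = 0, R_{rθ} = 0, R_{θθ} = 0
Inverse metric: g^{rr} = 1, g^{θθ} = 1/r^2
R = g^{ij} R_{ij} = (1)(0) + (1/r^2)(0) = 0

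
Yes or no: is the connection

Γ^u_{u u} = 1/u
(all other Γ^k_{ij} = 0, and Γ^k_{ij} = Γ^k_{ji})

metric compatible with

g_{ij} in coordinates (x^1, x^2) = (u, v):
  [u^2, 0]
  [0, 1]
Using ∇_k g_{ij} = ∂_k g_{ij} - Γ^m_{ki} g_{mj} - Γ^m_{kj} g_{im}:
e.g. ∇_u g_{uu} = (2*u) - (u) - (u) = 0
Every component ∇_k g_{ij} vanishes: the connection is metric compatible.
Yes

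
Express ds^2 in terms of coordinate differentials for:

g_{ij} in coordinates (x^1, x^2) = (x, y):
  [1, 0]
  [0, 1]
ds^2 = g_{ij} dx^i dx^j; only the non-zero components contribute.
ds^2 = dx^2 + dy^2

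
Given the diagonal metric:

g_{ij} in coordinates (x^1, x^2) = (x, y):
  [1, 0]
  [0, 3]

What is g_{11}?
With x^1 = x, x^2 = y, g_{11} = g_{xx} is the row-1, column-1 entry of the matrix.
g_{11} = 1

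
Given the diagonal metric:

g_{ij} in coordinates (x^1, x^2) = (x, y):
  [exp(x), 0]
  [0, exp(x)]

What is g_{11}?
With x^1 = x, x^2 = y, g_{11} = g_{xx} is the row-1, column-1 entry of the matrix.
g_{11} = exp(x)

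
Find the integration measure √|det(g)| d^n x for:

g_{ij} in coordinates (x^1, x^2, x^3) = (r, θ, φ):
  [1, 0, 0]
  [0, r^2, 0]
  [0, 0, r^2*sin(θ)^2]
det(g) = r^4*sin(θ)^2
√|det(g)| = r^2*sin(θ) (taking 0 < θ < π so that |sin(θ)| = sin(θ))
Volume element: dV = r^2*sin(θ) dr dθ dφ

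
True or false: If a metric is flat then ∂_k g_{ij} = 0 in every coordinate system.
Flatness means R^i_{jkl} = 0; the components can still vary, e.g. the flat plane in polar coordinates has g_{θθ} = r^2.
False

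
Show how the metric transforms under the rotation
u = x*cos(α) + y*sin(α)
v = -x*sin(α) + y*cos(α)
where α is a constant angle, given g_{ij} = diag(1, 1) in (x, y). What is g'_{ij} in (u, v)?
Invert the transformation: x = u*cos(α) - v*sin(α), y = u*sin(α) + v*cos(α)
g'_{ij} = (∂x^k/∂x'^i)(∂x^l/∂x'^j) g_{kl}; with g_{kl} = δ_{kl} this is Σ_k (∂x^k/∂x'^i)(∂x^k/∂x'^j).
Jacobian: ∂x/∂u = cos(α), ∂x/∂v = -sin(α), ∂y/∂u = sin(α), ∂y/∂v = cos(α)
g'_{uu} = (cos(α))(cos(α)) + (sin(α))(sin(α)) = 1
g'_{uv} = (cos(α))(-sin(α)) + (sin(α))(cos(α)) = 0
g'_{vv} = (-sin(α))(-sin(α)) + (cos(α))(cos(α)) = 1
g'_{ij} = diag(1, 1)
The Euclidean metric is invariant under rotations.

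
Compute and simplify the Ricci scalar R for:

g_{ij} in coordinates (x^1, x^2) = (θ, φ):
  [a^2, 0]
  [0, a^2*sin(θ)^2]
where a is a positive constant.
Non-zero Christoffel symbols (Γ^k_{ij} = Γ^k_{ji}):
Γ^θ_{φ φ} = -sin(2*θ)/2
Γ^φ_{θ φ} = 1/tan(θ)
Ricci tensor (R_{ij} = R^k_{ikj}): R_{θθ} = 1, R_{θφ} = 0, R_{φφ} = sin(θ)^2
Inverse metric: g^{θθ} = 1/a^2, g^{φφ} = 1/(a^2*sin(θ)^2)
R = g^{ij} R_{ij} = (1/a^2)(1) + (1/(a^2*sin(θ)^2))(sin(θ)^2) = 2/a^2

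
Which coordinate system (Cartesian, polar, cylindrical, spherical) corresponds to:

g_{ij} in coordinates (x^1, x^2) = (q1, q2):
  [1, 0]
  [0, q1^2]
The line element ds^2 = dq1^2 + q1^2 dq2^2 is dr^2 + r^2 dθ^2 with q1 = r, q2 = θ.
polar coordinates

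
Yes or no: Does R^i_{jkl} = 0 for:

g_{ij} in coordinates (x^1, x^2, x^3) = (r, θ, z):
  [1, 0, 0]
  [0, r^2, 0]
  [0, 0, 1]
Non-zero Christoffel symbols:
Γ^r_{θ θ} = -r
Γ^θ_{r θ} = 1/r
Ricci tensor: R_{rr} = 0, R_{rθ} = 0, R_{rz} = 0, R_{θθ} = 0, R_{θz} = 0, R_{zz} = 0
All R_{ij} vanish; in 3 dimensions the Riemann tensor is fully determined by the Ricci tensor, so R^i_{jkl} = 0: the metric is flat (curvilinear coordinates on flat space).
Yes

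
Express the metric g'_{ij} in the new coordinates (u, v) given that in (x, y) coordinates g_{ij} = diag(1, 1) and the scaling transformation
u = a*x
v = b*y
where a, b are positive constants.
Invert the transformation: x = u/a, y = v/b
g'_{ij} = (∂x^k/∂x'^i)(∂x^l/∂x'^j) g_{kl}; with g_{kl} = δ_{kl} this is Σ_k (∂x^k/∂x'^i)(∂x^k/∂x'^j).
Jacobian: ∂x/∂u = 1/a, ∂x/∂v = 0, ∂y/∂u = 0, ∂y/∂v = 1/b
g'_{uu} = (1/a)(1/a) + (0)(0) = 1/a^2
g'_{uv} = (1/a)(0) + (0)(1/b) = 0
g'_{vv} = (0)(0) + (1/b)(1/b) = 1/b^2
g'_{ij} = diag(1/a^2, 1/b^2)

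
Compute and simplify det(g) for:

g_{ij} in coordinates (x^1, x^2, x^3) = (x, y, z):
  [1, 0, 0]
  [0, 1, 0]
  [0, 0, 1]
Diagonal metric: det(g) = g_{11}·g_{22}·g_{33}
= (1)·(1)·(1)
det(g) = 1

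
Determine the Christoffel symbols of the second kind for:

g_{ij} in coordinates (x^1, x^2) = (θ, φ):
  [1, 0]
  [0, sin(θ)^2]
Using Γ^k_{ij} = (1/2) g^{km} (∂_i g_{mj} + ∂_j g_{mi} - ∂_m g_{ij}); the metric is diagonal, so only the m = k term contributes.
Non-zero symbols (using the symmetry Γ^k_{ij} = Γ^k_{ji}):
Γ^θ_{φ φ} = (1/2) g^{θθ} (∂_φ g_{θφ} + ∂_φ g_{θφ} - ∂_θ g_{φφ}) = (1/2)(1)((0) + (0) - (sin(2*θ))) = -sin(2*θ)/2
Γ^φ_{θ φ} = (1/2) g^{φφ} (∂_θ g_{φφ} + ∂_φ g_{φθ} - ∂_φ g_{θφ}) = (1/2)(1/sin(θ)^2)((sin(2*θ)) + (0) - (0)) = 1/tan(θ)
All other Christoffel symbols are zero.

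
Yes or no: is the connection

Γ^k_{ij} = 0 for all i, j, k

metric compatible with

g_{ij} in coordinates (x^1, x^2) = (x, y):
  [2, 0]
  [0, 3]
Using ∇_k g_{ij} = ∂_k g_{ij} - Γ^m_{ki} g_{mj} - Γ^m_{kj} g_{im}:
e.g. ∇_y g_{xx} = (0) - (0) - (0) = 0
Every component ∇_k g_{ij} vanishes: the connection is metric compatible.
Yes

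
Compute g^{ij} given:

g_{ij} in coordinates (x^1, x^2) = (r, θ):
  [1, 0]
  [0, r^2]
The metric is diagonal, so g^{ij} is diagonal with entries 1/g_{ii}: diag(1, 1/(r^2)).
g^{ij}:
  [1, 0]
  [0, 1/r^2]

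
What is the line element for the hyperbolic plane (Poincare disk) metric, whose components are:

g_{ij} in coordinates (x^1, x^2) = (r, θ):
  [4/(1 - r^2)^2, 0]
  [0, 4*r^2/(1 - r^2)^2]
ds^2 = g_{ij} dx^i dx^j; only the non-zero components contribute.
ds^2 = (4/(1 - r^2)^2) dr^2 + (4*r^2/(1 - r^2)^2) dθ^2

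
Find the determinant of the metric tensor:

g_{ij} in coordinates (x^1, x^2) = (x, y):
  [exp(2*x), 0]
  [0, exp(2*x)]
For a 2×2 metric: det(g) = g_{11}·g_{22} - g_{12}·g_{21}
= (exp(2*x))·(exp(2*x)) - (0)·(0)
= exp(4*x) - 0
det(g) = exp(4*x)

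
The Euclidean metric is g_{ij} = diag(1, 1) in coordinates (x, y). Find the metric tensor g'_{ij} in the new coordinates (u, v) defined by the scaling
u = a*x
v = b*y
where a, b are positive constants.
Invert the transformation: x = u/a, y = v/b
g'_{ij} = (∂x^k/∂x'^i)(∂x^l/∂x'^j) g_{kl}; with g_{kl} = δ_{kl} this is Σ_k (∂x^k/∂x'^i)(∂x^k/∂x'^j).
Jacobian: ∂x/∂u = 1/a, ∂x/∂v = 0, ∂y/∂u = 0, ∂y/∂v = 1/b
g'_{uu} = (1/a)(1/a) + (0)(0) = 1/a^2
g'_{uv} = (1/a)(0) + (0)(1/b) = 0
g'_{vv} = (0)(0) + (1/b)(1/b) = 1/b^2
g'_{ij} = diag(1/a^2, 1/b^2)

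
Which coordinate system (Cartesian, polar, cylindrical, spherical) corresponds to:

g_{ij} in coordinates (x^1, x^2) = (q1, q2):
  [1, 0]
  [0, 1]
All components are constant and the metric is the identity, i.e. orthonormal rectilinear coordinates.
Cartesian (2D) coordinates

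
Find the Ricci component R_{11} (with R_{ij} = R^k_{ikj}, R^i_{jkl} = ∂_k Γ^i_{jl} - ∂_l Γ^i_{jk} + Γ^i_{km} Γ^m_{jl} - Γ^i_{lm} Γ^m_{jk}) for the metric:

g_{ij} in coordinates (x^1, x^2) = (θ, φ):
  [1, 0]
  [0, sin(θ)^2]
Non-zero Christoffel symbols (Γ^k_{ij} = Γ^k_{ji}):
Γ^θ_{φ φ} = -sin(2*θ)/2
Γ^φ_{θ φ} = 1/tan(θ)
R^θ_{θ θ θ} = 0 (a repeated index in an antisymmetric pair)
R^φ_{θ φ θ} = ∂_φ Γ^φ_{θ θ} - ∂_θ Γ^φ_{θ φ} + Γ^φ_{φ m} Γ^m_{θ θ} - Γ^φ_{θ m} Γ^m_{θ φ}
  = (0) - (-1/sin(θ)^2) + (0) - (1/tan(θ)^2) = 1
R_{θθ} = R^θ_{θ θ θ} + R^φ_{θ φ θ} = (0) + (1) = 1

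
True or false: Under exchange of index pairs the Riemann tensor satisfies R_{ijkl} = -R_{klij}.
The pair-exchange symmetry has a plus sign: R_{ijkl} = +R_{klij}.
False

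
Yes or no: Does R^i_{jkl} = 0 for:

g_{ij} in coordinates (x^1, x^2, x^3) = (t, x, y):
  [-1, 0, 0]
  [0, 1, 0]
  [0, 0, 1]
All metric components are constant, so every Christoffel symbol vanishes and R^i_{jkl} = 0.
Yes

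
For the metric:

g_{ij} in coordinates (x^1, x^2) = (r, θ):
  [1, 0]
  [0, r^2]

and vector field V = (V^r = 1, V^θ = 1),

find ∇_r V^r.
Non-zero Christoffel symbols:
Γ^r_{θ θ} = -r
Γ^θ_{r θ} = 1/r
∇_r V^r = ∂_r V^r + Γ^r_{r j} V^j
  = (0) + (0)(1) + (0)(1)
  = 0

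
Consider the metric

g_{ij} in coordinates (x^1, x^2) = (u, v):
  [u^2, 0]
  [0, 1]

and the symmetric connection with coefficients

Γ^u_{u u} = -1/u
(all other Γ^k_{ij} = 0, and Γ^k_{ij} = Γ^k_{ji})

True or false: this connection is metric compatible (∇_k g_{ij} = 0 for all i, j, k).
Using ∇_k g_{ij} = ∂_k g_{ij} - Γ^m_{ki} g_{mj} - Γ^m_{kj} g_{im}:
∇_u g_{uu} = (2*u) - (-u) - (-u) = 4*u ≠ 0
So the connection is not metric compatible (it is not the Levi-Civita connection).
False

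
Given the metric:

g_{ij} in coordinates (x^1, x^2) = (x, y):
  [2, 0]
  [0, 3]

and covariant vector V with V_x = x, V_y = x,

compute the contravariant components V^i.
Inverse metric (diagonal): g^{xx} = 1/2, g^{yy} = 1/3
V^i = g^{ij} V_j:
V^x = (1/2)(x) + (0)(x) = x/2
V^y = (0)(x) + (1/3)(x) = x/3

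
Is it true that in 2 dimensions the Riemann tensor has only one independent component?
The number of independent components is n^2(n^2-1)/12 = 4·3/12 = 1 for n = 2 (e.g. R_{1212}).
Yes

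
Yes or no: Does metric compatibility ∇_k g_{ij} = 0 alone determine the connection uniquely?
One also needs vanishing torsion; metric compatibility plus torsion-freeness singles out the Levi-Civita connection.
No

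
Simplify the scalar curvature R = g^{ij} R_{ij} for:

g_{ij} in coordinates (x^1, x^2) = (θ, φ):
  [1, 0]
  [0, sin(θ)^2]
Non-zero Christoffel symbols (Γ^k_{ij} = Γ^k_{ji}):
Γ^θ_{φ φ} = -sin(2*θ)/2
Γ^φ_{θ φ} = 1/tan(θ)
Ricci tensor (R_{ij} = R^k_{ikj}): R_{θθ} = 1, R_{θφ} = 0, R_{φφ} = sin(θ)^2
Inverse metric: g^{θθ} = 1, g^{φφ} = 1/sin(θ)^2
R = g^{ij} R_{ij} = (1)(1) + (1/sin(θ)^2)(sin(θ)^2) = 2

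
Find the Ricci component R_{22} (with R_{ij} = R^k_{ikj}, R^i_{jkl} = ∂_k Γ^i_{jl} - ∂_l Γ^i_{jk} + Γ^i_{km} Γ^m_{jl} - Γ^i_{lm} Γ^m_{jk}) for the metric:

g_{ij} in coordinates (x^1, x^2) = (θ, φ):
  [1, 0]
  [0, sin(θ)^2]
Non-zero Christoffel symbols (Γ^k_{ij} = Γ^k_{ji}):
Γ^θ_{φ φ} = -sin(2*θ)/2
Γ^φ_{θ φ} = 1/tan(θ)
R^θ_{φ θ φ} = ∂_θ Γ^θ_{φ φ} - ∂_φ Γ^θ_{φ θ} + Γ^θ_{θ m} Γ^m_{φ φ} - Γ^θ_{φ m} Γ^m_{φ θ}
  = (-cos(2*θ)) - (0) + (0) - (-cos(θ)^2) = sin(θ)^2
R^φ_{φ φ φ} = 0 (a repeated index in an antisymmetric pair)
R_{φφ} = R^θ_{φ θ φ} + R^φ_{φ φ φ} = (sin(θ)^2) + (0) = sin(θ)^2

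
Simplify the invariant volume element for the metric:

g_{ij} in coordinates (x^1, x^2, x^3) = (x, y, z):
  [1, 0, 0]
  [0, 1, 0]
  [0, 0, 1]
det(g) = 1
√|det(g)| = 1
Volume element: dV = 1 dx dy dz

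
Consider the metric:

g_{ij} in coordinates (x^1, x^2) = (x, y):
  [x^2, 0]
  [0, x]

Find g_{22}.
With x^1 = x, x^2 = y, g_{22} = g_{yy} is the row-2, column-2 entry of the matrix.
g_{22} = x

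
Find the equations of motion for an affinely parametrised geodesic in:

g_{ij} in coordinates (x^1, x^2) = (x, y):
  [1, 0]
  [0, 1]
Geodesic equation: d^2x^k/dλ^2 + Γ^k_{ij} (dx^i/dλ)(dx^j/dλ) = 0.
All Christoffel symbols vanish, so the geodesics are straight lines:
d^2x/dλ^2 = 0
d^2y/dλ^2 = 0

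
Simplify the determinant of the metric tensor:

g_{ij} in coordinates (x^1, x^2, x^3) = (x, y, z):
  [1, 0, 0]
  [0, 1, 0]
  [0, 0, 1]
Diagonal metric: det(g) = g_{11}·g_{22}·g_{33}
= (1)·(1)·(1)
det(g) = 1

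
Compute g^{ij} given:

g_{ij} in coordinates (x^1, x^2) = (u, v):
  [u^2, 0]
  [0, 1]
The metric is diagonal, so g^{ij} is diagonal with entries 1/g_{ii}: diag(1/(u^2), 1).
g^{ij}:
  [1/u^2, 0]
  [0, 1]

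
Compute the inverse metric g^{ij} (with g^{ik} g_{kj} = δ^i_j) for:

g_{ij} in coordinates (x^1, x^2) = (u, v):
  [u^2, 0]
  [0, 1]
The metric is diagonal, so g^{ij} is diagonal with entries 1/g_{ii}: diag(1/(u^2), 1).
g^{ij}:
  [1/u^2, 0]
  [0, 1]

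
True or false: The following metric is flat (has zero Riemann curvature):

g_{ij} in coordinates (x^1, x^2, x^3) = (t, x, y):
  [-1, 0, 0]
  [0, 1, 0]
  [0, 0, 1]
All metric components are constant, so every Christoffel symbol vanishes and R^i_{jkl} = 0.
True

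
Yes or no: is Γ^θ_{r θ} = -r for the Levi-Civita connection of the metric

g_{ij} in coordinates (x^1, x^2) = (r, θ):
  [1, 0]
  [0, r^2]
Γ^θ_{r θ} = (1/2) g^{θθ} (∂_r g_{θθ} + ∂_θ g_{θr} - ∂_θ g_{rθ}) = (1/2)(1/r^2)((2*r) + (0) - (0)) = 1/r
This differs from the proposed value -r.
No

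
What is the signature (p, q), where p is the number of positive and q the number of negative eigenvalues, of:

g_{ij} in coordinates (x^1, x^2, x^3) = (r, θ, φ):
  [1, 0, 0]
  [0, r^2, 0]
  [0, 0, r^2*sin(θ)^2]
The metric is diagonal, so its eigenvalues are the diagonal entries: 1, r^2, r^2*sin(θ)^2 (at a generic point, where coordinate-dependent entries are positive).
3 positive, 0 negative.
(3, 0) - Riemannian (positive definite)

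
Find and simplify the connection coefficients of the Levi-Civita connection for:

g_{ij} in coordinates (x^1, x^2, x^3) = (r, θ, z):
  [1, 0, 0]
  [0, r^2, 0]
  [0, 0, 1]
Using Γ^k_{ij} = (1/2) g^{km} (∂_i g_{mj} + ∂_j g_{mi} - ∂_m g_{ij}); the metric is diagonal, so only the m = k term contributes.
Non-zero symbols (using the symmetry Γ^k_{ij} = Γ^k_{ji}):
Γ^r_{θ θ} = (1/2) g^{rr} (∂_θ g_{rθ} + ∂_θ g_{rθ} - ∂_r g_{θθ}) = (1/2)(1)((0) + (0) - (2*r)) = -r
Γ^θ_{r θ} = (1/2) g^{θθ} (∂_r g_{θθ} + ∂_θ g_{θr} - ∂_θ g_{rθ}) = (1/2)(1/r^2)((2*r) + (0) - (0)) = 1/r
All other Christoffel symbols are zero.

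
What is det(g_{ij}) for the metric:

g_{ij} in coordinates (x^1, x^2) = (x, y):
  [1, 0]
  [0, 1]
For a 2×2 metric: det(g) = g_{11}·g_{22} - g_{12}·g_{21}
= (1)·(1) - (0)·(0)
= 1 - 0
det(g) = 1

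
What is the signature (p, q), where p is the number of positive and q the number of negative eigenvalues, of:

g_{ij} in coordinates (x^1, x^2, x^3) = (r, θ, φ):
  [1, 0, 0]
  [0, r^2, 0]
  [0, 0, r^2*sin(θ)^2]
The metric is diagonal, so its eigenvalues are the diagonal entries: 1, r^2, r^2*sin(θ)^2 (at a generic point, where coordinate-dependent entries are positive).
3 positive, 0 negative.
(3, 0) - Riemannian (positive definite)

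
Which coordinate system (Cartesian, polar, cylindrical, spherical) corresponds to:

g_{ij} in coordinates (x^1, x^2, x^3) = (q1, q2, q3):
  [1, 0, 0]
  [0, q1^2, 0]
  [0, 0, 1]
The line element ds^2 = dq1^2 + q1^2 dq2^2 + dq3^2 is dr^2 + r^2 dθ^2 + dz^2 with q1 = r, q2 = θ, q3 = z.
cylindrical coordinates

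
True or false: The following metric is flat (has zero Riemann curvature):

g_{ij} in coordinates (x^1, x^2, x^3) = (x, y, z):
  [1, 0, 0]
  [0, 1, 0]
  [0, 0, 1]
All metric components are constant, so every Christoffel symbol vanishes and R^i_{jkl} = 0.
True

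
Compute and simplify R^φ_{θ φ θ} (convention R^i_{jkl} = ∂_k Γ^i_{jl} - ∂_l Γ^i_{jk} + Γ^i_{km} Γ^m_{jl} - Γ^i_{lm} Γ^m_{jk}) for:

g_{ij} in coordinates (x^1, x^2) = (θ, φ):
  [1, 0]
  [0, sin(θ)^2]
Non-zero Christoffel symbols (Γ^k_{ij} = Γ^k_{ji}):
Γ^θ_{φ φ} = -sin(2*θ)/2
Γ^φ_{θ φ} = 1/tan(θ)
R^φ_{θ φ θ} = ∂_φ Γ^φ_{θ θ} - ∂_θ Γ^φ_{θ φ} + Γ^φ_{φ m} Γ^m_{θ θ} - Γ^φ_{θ m} Γ^m_{θ φ}
  = (0) - (-1/sin(θ)^2) + (0) - (1/tan(θ)^2) = 1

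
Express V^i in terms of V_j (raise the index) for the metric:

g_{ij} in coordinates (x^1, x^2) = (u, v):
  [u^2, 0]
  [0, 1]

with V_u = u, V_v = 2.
Inverse metric (diagonal): g^{uu} = 1/u^2, g^{vv} = 1
V^i = g^{ij} V_j:
V^u = (1/u^2)(u) + (0)(2) = 1/u
V^v = (0)(u) + (1)(2) = 2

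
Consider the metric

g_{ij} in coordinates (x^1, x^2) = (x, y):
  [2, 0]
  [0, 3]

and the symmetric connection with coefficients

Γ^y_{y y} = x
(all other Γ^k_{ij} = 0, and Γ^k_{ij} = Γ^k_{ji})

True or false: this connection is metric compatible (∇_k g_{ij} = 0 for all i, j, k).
Using ∇_k g_{ij} = ∂_k g_{ij} - Γ^m_{ki} g_{mj} - Γ^m_{kj} g_{im}:
∇_y g_{yy} = (0) - (3*x) - (3*x) = -6*x ≠ 0
So the connection is not metric compatible (it is not the Levi-Civita connection).
False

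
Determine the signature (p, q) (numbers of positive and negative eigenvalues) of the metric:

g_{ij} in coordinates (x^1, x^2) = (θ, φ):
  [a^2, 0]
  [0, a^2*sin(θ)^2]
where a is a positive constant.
The metric is diagonal, so its eigenvalues are the diagonal entries: a^2, a^2*sin(θ)^2 (at a generic point, where coordinate-dependent entries are positive).
2 positive, 0 negative.
(2, 0) - Riemannian (positive definite)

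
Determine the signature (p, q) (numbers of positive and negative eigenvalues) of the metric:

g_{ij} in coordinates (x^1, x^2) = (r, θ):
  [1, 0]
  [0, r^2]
The metric is diagonal, so its eigenvalues are the diagonal entries: 1, r^2 (at a generic point, where coordinate-dependent entries are positive).
2 positive, 0 negative.
(2, 0) - Riemannian (positive definite)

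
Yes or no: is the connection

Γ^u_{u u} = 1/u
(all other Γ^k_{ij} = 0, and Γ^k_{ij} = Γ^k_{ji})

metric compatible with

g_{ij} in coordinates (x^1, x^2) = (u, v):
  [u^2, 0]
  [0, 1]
Using ∇_k g_{ij} = ∂_k g_{ij} - Γ^m_{ki} g_{mj} - Γ^m_{kj} g_{im}:
e.g. ∇_u g_{uu} = (2*u) - (u) - (u) = 0
Every component ∇_k g_{ij} vanishes: the connection is metric compatible.
Yes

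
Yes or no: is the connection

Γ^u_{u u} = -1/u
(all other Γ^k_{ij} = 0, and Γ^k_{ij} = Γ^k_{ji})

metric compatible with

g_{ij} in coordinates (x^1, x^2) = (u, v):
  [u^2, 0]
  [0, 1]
Using ∇_k g_{ij} = ∂_k g_{ij} - Γ^m_{ki} g_{mj} - Γ^m_{kj} g_{im}:
∇_u g_{uu} = (2*u) - (-u) - (-u) = 4*u ≠ 0
So the connection is not metric compatible (it is not the Levi-Civita connection).
No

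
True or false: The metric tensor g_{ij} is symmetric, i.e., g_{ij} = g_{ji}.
By definition the metric is a symmetric bilinear form, g_{ij} = g_{ji}.
True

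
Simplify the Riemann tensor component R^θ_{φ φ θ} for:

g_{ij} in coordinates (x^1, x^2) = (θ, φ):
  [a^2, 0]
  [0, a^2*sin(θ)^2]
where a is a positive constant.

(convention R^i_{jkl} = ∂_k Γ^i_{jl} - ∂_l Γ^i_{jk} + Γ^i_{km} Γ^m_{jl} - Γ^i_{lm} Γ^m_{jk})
Non-zero Christoffel symbols (Γ^k_{ij} = Γ^k_{ji}):
Γ^θ_{φ φ} = -sin(2*θ)/2
Γ^φ_{θ φ} = 1/tan(θ)
R^θ_{φ φ θ} = ∂_φ Γ^θ_{φ θ} - ∂_θ Γ^θ_{φ φ} + Γ^θ_{φ m} Γ^m_{φ θ} - Γ^θ_{θ m} Γ^m_{φ φ}
  = (0) - (-cos(2*θ)) + (-cos(θ)^2) - (0) = -sin(θ)^2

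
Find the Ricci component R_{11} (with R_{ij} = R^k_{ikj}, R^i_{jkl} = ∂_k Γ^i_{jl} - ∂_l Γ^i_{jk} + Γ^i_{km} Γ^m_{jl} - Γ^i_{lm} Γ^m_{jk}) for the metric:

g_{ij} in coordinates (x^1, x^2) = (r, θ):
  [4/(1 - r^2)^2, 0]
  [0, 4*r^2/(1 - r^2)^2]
Non-zero Christoffel symbols (Γ^k_{ij} = Γ^k_{ji}):
Γ^r_{r r} = 2*r/(1 - r^2)
Γ^r_{θ θ} = (r^3 + r)/(r^2 - 1)
Γ^θ_{r θ} = (-r^2 - 1)/(r^3 - r)
R^r_{r r r} = 0 (a repeated index in an antisymmetric pair)
R^θ_{r θ r} = ∂_θ Γ^θ_{r r} - ∂_r Γ^θ_{r θ} + Γ^θ_{θ m} Γ^m_{r r} - Γ^θ_{r m} Γ^m_{r θ}
  = (0) - ((r^4 + 4*r^2 - 1)/(r^3 - r)^2) + (2*(r^2 + 1)/(r^2 - 1)^2) - ((r^2 + 1)^2/(r^3 - r)^2) = -4/(r^2 - 1)^2
R_{rr} = R^r_{r r r} + R^θ_{r θ r} = (0) + (-4/(r^2 - 1)^2) = -4/(r^2 - 1)^2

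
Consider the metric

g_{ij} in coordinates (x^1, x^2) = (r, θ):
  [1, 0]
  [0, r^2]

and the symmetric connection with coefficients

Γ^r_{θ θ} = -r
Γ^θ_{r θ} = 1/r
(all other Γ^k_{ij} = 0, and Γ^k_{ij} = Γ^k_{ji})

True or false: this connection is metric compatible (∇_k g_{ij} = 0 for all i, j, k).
Using ∇_k g_{ij} = ∂_k g_{ij} - Γ^m_{ki} g_{mj} - Γ^m_{kj} g_{im}:
e.g. ∇_r g_{θθ} = (2*r) - (r) - (r) = 0
Every component ∇_k g_{ij} vanishes: the connection is metric compatible.
True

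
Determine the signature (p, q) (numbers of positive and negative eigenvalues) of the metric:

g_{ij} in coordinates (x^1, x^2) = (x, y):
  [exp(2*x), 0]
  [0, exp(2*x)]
The metric is diagonal, so its eigenvalues are the diagonal entries: exp(2*x), exp(2*x) (at a generic point, where coordinate-dependent entries are positive).
2 positive, 0 negative.
(2, 0) - Riemannian (positive definite)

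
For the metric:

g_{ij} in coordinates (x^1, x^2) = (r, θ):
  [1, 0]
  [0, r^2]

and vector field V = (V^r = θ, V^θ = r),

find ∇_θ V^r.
Non-zero Christoffel symbols:
Γ^r_{θ θ} = -r
Γ^θ_{r θ} = 1/r
∇_θ V^r = ∂_θ V^r + Γ^r_{θ j} V^j
  = (1) + (0)(θ) + (-r)(r)
  = 1 - r^2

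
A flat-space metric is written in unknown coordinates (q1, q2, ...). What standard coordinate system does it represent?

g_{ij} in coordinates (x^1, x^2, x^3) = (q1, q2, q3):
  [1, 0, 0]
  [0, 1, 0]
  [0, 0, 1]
All components are constant and the metric is the identity, i.e. orthonormal rectilinear coordinates.
Cartesian (3D) coordinates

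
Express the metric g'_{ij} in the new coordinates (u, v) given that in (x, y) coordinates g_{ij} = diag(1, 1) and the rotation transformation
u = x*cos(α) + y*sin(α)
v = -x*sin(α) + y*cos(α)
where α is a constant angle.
Invert the transformation: x = u*cos(α) - v*sin(α), y = u*sin(α) + v*cos(α)
g'_{ij} = (∂x^k/∂x'^i)(∂x^l/∂x'^j) g_{kl}; with g_{kl} = δ_{kl} this is Σ_k (∂x^k/∂x'^i)(∂x^k/∂x'^j).
Jacobian: ∂x/∂u = cos(α), ∂x/∂v = -sin(α), ∂y/∂u = sin(α), ∂y/∂v = cos(α)
g'_{uu} = (cos(α))(cos(α)) + (sin(α))(sin(α)) = 1
g'_{uv} = (cos(α))(-sin(α)) + (sin(α))(cos(α)) = 0
g'_{vv} = (-sin(α))(-sin(α)) + (cos(α))(cos(α)) = 1
g'_{ij} = diag(1, 1)
The Euclidean metric is invariant under rotations.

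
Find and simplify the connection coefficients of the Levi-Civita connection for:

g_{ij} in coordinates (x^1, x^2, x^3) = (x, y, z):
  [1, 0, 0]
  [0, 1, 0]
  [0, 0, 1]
Using Γ^k_{ij} = (1/2) g^{km} (∂_i g_{mj} + ∂_j g_{mi} - ∂_m g_{ij}); the metric is diagonal, so only the m = k term contributes.
Every metric component is constant, so all ∂_m g_{ij} = 0 and every Christoffel symbol vanishes.
All Christoffel symbols are zero.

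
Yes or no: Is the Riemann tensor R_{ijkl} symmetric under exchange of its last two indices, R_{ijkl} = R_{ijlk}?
It is antisymmetric in the last pair: R_{ijkl} = -R_{ijlk}.
No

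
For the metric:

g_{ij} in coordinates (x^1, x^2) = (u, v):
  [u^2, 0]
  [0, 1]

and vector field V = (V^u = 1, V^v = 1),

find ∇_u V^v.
Non-zero Christoffel symbols:
Γ^u_{u u} = 1/u
∇_u V^v = ∂_u V^v + Γ^v_{u j} V^j
  = (0) + (0)(1) + (0)(1)
  = 0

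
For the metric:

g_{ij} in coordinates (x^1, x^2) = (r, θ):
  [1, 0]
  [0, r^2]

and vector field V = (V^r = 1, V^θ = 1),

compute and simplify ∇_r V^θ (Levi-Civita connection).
Non-zero Christoffel symbols:
Γ^r_{θ θ} = -r
Γ^θ_{r θ} = 1/r
∇_r V^θ = ∂_r V^θ + Γ^θ_{r j} V^j
  = (0) + (0)(1) + (1/r)(1)
  = 1/r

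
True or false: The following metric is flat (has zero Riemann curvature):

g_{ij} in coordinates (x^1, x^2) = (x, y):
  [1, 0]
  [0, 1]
All metric components are constant, so every Christoffel symbol vanishes and R^i_{jkl} = 0.
True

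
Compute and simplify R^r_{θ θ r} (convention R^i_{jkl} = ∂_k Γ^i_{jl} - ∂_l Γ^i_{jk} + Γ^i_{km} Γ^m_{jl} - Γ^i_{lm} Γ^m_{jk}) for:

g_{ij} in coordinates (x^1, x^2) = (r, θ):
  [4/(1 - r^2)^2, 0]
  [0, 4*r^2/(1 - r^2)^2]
Non-zero Christoffel symbols (Γ^k_{ij} = Γ^k_{ji}):
Γ^r_{r r} = 2*r/(1 - r^2)
Γ^r_{θ θ} = (r^3 + r)/(r^2 - 1)
Γ^θ_{r θ} = (-r^2 - 1)/(r^3 - r)
R^r_{θ θ r} = ∂_θ Γ^r_{θ r} - ∂_r Γ^r_{θ θ} + Γ^r_{θ m} Γ^m_{θ r} - Γ^r_{r m} Γ^m_{θ θ}
  = (0) - ((r^4 - 4*r^2 - 1)/(r^2 - 1)^2) + (-(r^2 + 1)^2/(r^2 - 1)^2) - (-2*r^2*(r^2 + 1)/(r^2 - 1)^2) = 4*r^2/(r^2 - 1)^2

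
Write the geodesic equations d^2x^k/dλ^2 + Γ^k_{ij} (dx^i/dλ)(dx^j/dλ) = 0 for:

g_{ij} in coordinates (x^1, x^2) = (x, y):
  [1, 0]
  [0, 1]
Geodesic equation: d^2x^k/dλ^2 + Γ^k_{ij} (dx^i/dλ)(dx^j/dλ) = 0.
All Christoffel symbols vanish, so the geodesics are straight lines:
d^2x/dλ^2 = 0
d^2y/dλ^2 = 0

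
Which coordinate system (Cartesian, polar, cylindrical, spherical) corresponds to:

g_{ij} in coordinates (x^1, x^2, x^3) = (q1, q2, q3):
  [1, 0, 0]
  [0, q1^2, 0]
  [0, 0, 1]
The line element ds^2 = dq1^2 + q1^2 dq2^2 + dq3^2 is dr^2 + r^2 dθ^2 + dz^2 with q1 = r, q2 = θ, q3 = z.
cylindrical coordinates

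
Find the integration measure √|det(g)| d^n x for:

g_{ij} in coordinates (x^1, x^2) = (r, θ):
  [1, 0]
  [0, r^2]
det(g) = r^2
√|det(g)| = r
Volume element: dV = r dr dθ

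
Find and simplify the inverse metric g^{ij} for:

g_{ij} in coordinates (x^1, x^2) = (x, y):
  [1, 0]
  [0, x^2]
The metric is diagonal, so g^{ij} is diagonal with entries 1/g_{ii}: diag(1, 1/(x^2)).
g^{ij}:
  [1, 0]
  [0, 1/x^2]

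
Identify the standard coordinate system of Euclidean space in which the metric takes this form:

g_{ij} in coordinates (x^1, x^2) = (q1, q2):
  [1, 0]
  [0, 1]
All components are constant and the metric is the identity, i.e. orthonormal rectilinear coordinates.
Cartesian (2D) coordinates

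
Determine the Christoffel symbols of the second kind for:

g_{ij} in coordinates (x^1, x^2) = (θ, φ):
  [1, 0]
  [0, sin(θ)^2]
Using Γ^k_{ij} = (1/2) g^{km} (∂_i g_{mj} + ∂_j g_{mi} - ∂_m g_{ij}); the metric is diagonal, so only the m = k term contributes.
Non-zero symbols (using the symmetry Γ^k_{ij} = Γ^k_{ji}):
Γ^θ_{φ φ} = (1/2) g^{θθ} (∂_φ g_{θφ} + ∂_φ g_{θφ} - ∂_θ g_{φφ}) = (1/2)(1)((0) + (0) - (sin(2*θ))) = -sin(2*θ)/2
Γ^φ_{θ φ} = (1/2) g^{φφ} (∂_θ g_{φφ} + ∂_φ g_{φθ} - ∂_φ g_{θφ}) = (1/2)(1/sin(θ)^2)((sin(2*θ)) + (0) - (0)) = 1/tan(θ)
All other Christoffel symbols are zero.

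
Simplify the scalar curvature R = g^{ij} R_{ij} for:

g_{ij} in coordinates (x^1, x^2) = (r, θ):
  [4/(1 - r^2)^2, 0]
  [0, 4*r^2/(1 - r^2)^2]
Non-zero Christoffel symbols (Γ^k_{ij} = Γ^k_{ji}):
Γ^r_{r r} = 2*r/(1 - r^2)
Γ^r_{θ θ} = (r^3 + r)/(r^2 - 1)
Γ^θ_{r θ} = (-r^2 - 1)/(r^3 - r)
Ricci tensor (R_{ij} = R^k_{ikj}): R_{rr} = -4/(r^2 - 1)^2, R_{rθ} = 0, R_{θθ} = -4*r^2/(r^2 - 1)^2
Inverse metric: g^{rr} = (1 - r^2)^2/4, g^{θθ} = (1 - r^2)^2/(4*r^2)
R = g^{ij} R_{ij} = ((1 - r^2)^2/4)(-4/(r^2 - 1)^2) + ((1 - r^2)^2/(4*r^2))(-4*r^2/(r^2 - 1)^2) = -2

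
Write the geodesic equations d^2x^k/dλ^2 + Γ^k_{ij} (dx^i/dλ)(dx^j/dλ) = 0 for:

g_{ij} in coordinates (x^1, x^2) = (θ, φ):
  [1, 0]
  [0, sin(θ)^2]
Geodesic equation: d^2x^k/dλ^2 + Γ^k_{ij} (dx^i/dλ)(dx^j/dλ) = 0.
Non-zero Christoffel symbols:
Γ^θ_{φ φ} = -sin(2*θ)/2
Γ^φ_{θ φ} = 1/tan(θ)
Substituting (the symmetric pair Γ^k_{ij}, Γ^k_{ji} combines into a factor 2):
d^2θ/dλ^2 - (sin(2*θ)/2) (dφ/dλ)^2 = 0
d^2φ/dλ^2 + (2/tan(θ)) (dθ/dλ)(dφ/dλ) = 0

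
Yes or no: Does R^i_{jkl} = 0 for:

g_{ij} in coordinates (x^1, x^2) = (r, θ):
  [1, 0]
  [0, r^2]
Non-zero Christoffel symbols:
Γ^r_{θ θ} = -r
Γ^θ_{r θ} = 1/r
Ricci tensor: R_{rr} = 0, R_{rθ} = 0, R_{θθ} = 0
All R_{ij} vanish; in 2 dimensions the Riemann tensor is fully determined by the Ricci tensor, so R^i_{jkl} = 0: the metric is flat (curvilinear coordinates on flat space).
Yes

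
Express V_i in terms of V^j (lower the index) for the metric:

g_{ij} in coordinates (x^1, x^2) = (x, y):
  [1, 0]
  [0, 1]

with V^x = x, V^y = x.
V_i = g_{ij} V^j:
V_x = (1)(x) + (0)(x) = x
V_y = (0)(x) + (1)(x) = x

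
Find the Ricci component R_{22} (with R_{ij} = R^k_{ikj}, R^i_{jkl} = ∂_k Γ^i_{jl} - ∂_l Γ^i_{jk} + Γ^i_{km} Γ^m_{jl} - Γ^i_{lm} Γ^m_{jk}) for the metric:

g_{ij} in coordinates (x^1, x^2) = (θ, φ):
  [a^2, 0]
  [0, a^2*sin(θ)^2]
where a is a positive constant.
Non-zero Christoffel symbols (Γ^k_{ij} = Γ^k_{ji}):
Γ^θ_{φ φ} = -sin(2*θ)/2
Γ^φ_{θ φ} = 1/tan(θ)
R^θ_{φ θ φ} = ∂_θ Γ^θ_{φ φ} - ∂_φ Γ^θ_{φ θ} + Γ^θ_{θ m} Γ^m_{φ φ} - Γ^θ_{φ m} Γ^m_{φ θ}
  = (-cos(2*θ)) - (0) + (0) - (-cos(θ)^2) = sin(θ)^2
R^φ_{φ φ φ} = 0 (a repeated index in an antisymmetric pair)
R_{φφ} = R^θ_{φ θ φ} + R^φ_{φ φ φ} = (sin(θ)^2) + (0) = sin(θ)^2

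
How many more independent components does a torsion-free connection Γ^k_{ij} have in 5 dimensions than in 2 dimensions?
Independent components in n dimensions: n × n(n+1)/2 = n^2(n+1)/2.
5D: 5 × 15 = 75
2D: 2 × 3 = 6
Difference = 75 - 6 = 69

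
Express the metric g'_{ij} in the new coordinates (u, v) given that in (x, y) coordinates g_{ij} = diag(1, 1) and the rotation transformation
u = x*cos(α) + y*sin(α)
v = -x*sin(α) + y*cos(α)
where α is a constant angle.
Invert the transformation: x = u*cos(α) - v*sin(α), y = u*sin(α) + v*cos(α)
g'_{ij} = (∂x^k/∂x'^i)(∂x^l/∂x'^j) g_{kl}; with g_{kl} = δ_{kl} this is Σ_k (∂x^k/∂x'^i)(∂x^k/∂x'^j).
Jacobian: ∂x/∂u = cos(α), ∂x/∂v = -sin(α), ∂y/∂u = sin(α), ∂y/∂v = cos(α)
g'_{uu} = (cos(α))(cos(α)) + (sin(α))(sin(α)) = 1
g'_{uv} = (cos(α))(-sin(α)) + (sin(α))(cos(α)) = 0
g'_{vv} = (-sin(α))(-sin(α)) + (cos(α))(cos(α)) = 1
g'_{ij} = diag(1, 1)
The Euclidean metric is invariant under rotations.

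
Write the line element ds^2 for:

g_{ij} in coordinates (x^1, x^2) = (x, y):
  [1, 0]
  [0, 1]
ds^2 = g_{ij} dx^i dx^j; only the non-zero components contribute.
ds^2 = dx^2 + dy^2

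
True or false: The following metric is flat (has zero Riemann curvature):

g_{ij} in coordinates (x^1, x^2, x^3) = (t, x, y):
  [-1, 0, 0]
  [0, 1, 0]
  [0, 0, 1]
All metric components are constant, so every Christoffel symbol vanishes and R^i_{jkl} = 0.
True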